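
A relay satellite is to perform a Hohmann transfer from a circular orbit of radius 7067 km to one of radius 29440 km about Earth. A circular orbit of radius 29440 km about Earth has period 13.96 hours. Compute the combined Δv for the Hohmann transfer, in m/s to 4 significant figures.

From Kepler's third law T² = 4π²r³/μ at r = 29440 km, T = 13.96 hours = 13.96 × 3600 s = 50256 s: μ = 4π²r³/T² = 3.98839×10^5 km³/s².
Transfer-ellipse semi-major axis a_t = (r₁ + r₂)/2 = (7067 + 29440)/2 = 18253.5 km.
At r₁ the circular-orbit speed is v₁ = √(μ/r₁) = 7.5124 km/s.
Transfer-orbit speed at r₁ (vis-viva equation): v_p = √[μ(2/r₁ − 1/a_t)] = 9.5406 km/s.
First burn Δv₁ = |v_p − v₁| = 2.0282 km/s.
Circular speed at r₂: v₂ = √(μ/r₂) = 3.6807 km/s.
Transfer-orbit speed at r₂: v_a = √[μ(2/r₂ − 1/a_t)] = 2.2902 km/s.
Second burn Δv₂ = |v₂ − v_a| = 1.3905 km/s.
Δv = Δv₁ + Δv₂ = 2.0282 + 1.3905 = 3.419 km/s.

Δv = 3419 m/s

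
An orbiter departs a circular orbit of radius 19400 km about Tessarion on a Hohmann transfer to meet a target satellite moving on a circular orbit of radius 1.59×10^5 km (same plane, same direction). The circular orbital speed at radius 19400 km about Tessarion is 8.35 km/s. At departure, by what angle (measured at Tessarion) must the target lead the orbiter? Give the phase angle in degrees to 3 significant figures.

From the circular-orbit relation v² = μ/r at r = 19400 km: μ = v²r = (8.35)² × 19400 = 1.35262×10^6 km³/s².
Semi-major axis of the transfer orbit: a_t = (19400 + 1.590×10^5)/2 = 89200 km.
Transfer time t = π√(a_t³/μ) = 71963 s.
The target's mean motion on its circular orbit is ω₂ = √(μ/r₂³) = 1.8344×10^-5 rad/s.
Angle swept by the target during transfer: ω₂·t = 1.3201 rad = 75.64°.
The orbiter traverses 180° on the transfer ellipse, so the target must lead by 180° − 75.64° = 104°.

φ = 104°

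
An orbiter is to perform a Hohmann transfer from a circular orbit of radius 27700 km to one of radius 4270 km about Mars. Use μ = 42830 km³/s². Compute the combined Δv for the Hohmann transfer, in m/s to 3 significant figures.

Δv = 1600 m/s

Semi-major axis of the transfer orbit: a_t = (27700 + 4270)/2 = 15985 km.
Circular speed at r₁: v₁ = √(μ/r₁) = √(42830/27700) = 1.2435 km/s.
On the transfer ellipse at r₁, vis-viva gives v_a = √[μ(2/r₁ − 1/a_t)] = 0.64268 km/s.
First burn Δv₁ = |v_a − v₁| = 0.6008 km/s.
Circular speed at r₂: v₂ = √(μ/r₂) = 3.167 km/s.
Transfer-orbit speed at r₂: v_p = √[μ(2/r₂ − 1/a_t)] = 4.169 km/s.
Second burn Δv₂ = |v₂ − v_p| = 1.002 km/s.
Δv = Δv₁ + Δv₂ = 0.6008 + 1.002 = 1.603 km/s.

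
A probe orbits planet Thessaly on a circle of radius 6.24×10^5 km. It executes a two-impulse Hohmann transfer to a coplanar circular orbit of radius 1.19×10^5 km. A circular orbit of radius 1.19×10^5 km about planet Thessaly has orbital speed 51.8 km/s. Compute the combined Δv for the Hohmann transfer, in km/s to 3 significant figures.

From the circular-orbit relation v² = μ/r at r = 1.19×10^5 km: μ = v²r = (51.8)² × 1.19×10^5 = 3.19306×10^8 km³/s².
The Hohmann ellipse has a_t = (r₁ + r₂)/2 = 3.715×10^5 km.
Circular speed at r₁: v₁ = √(μ/r₁) = √(3.19306×10^8/6.240×10^5) = 22.621 km/s.
On the transfer ellipse at r₁, vis-viva gives v_a = √[μ(2/r₁ − 1/a_t)] = 12.803 km/s.
First burn Δv₁ = |v_a − v₁| = 9.818 km/s.
At r₂, v₂ = √(μ/r₂) = 51.80 km/s.
Transfer-orbit speed at r₂: v_p = √[μ(2/r₂ − 1/a_t)] = 67.13 km/s.
Second burn Δv₂ = |v₂ − v_p| = 15.33 km/s.
Total Δv = Δv₁ + Δv₂ = 25.15 km/s.

Δv = 25.2 km/s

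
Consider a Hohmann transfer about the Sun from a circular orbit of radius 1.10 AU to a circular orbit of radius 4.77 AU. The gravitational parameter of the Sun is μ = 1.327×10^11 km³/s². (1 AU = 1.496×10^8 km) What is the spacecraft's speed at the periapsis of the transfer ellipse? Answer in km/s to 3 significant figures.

v = 36.2 km/s

In km: r₁ = 1.10 × 1.496×10^8 = 1.6456×10^8 km; r₂ = 4.77 × 1.496×10^8 = 7.13592×10^8 km.
The Hohmann ellipse has a_t = (r₁ + r₂)/2 = 4.39076×10^8 km.
The periapsis of the transfer ellipse is at r = 1.6456×10^8 km.
From the vis-viva equation, v = √[μ(2/r − 1/a_t)] = 36.20 km/s.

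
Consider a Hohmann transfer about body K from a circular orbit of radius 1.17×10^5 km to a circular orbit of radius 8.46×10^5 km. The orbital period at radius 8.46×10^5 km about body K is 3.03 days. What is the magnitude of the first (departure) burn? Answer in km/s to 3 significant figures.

From Kepler's third law T² = 4π²r³/μ at r = 8.46×10^5 km, T = 3.03 days = 3.03 × 86400 s = 2.61792×10^5 s: μ = 4π²r³/T² = 3.48785×10^8 km³/s².
Semi-major axis of the transfer orbit: a_t = (1.170×10^5 + 8.460×10^5)/2 = 4.815×10^5 km.
Circular speed at r = 1.170×10^5 km: v_c = √(μ/r) = 54.60 km/s.
Vis-viva on the transfer ellipse at r = 1.170×10^5 km gives v_t = √[μ(2/r − 1/a_t)] = 72.37 km/s.
Δv₁ = |v_t − v_c| = |72.37 − 54.60| = 17.77 km/s.

Δv₁ = 17.8 km/s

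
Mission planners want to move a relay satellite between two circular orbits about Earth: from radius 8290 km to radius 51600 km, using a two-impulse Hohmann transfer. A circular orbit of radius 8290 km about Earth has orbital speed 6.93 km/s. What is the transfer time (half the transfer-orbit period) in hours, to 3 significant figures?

t = 7.17 hours

From the circular-orbit relation v² = μ/r at r = 8290 km: μ = v²r = (6.93)² × 8290 = 3.98126×10^5 km³/s².
Transfer-ellipse semi-major axis a_t = (r₁ + r₂)/2 = (8290 + 51600)/2 = 29945 km.
By Kepler's third law the transfer-orbit period is T = 2π√(a_t³/μ), so t = T/2 = 25800 s.
Converting: 25800 s ÷ 3600 s/hour = 7.17 hours.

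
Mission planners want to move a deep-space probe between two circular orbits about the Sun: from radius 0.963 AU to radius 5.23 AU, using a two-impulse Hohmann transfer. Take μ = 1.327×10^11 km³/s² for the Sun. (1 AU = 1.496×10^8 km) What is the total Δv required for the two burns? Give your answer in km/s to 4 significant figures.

Δv = 14.85 km/s

In km: r₁ = 0.963 × 1.496×10^8 = 1.440648×10^8 km; r₂ = 5.23 × 1.496×10^8 = 7.82408×10^8 km.
Transfer-ellipse semi-major axis a_t = (r₁ + r₂)/2 = (1.440648×10^8 + 7.82408×10^8)/2 = 4.632364×10^8 km.
At r₁ the circular-orbit speed is v₁ = √(μ/r₁) = 30.350 km/s.
On the transfer ellipse at r₁, v² = μ(2/r − 1/a) gives v_p = √[μ(2/r₁ − 1/a_t)] = 39.443 km/s.
First burn Δv₁ = |v_p − v₁| = 9.093 km/s.
At r₂, v₂ = √(μ/r₂) = 13.0232 km/s.
Transfer-orbit speed at r₂: v_a = √[μ(2/r₂ − 1/a_t)] = 7.26267 km/s.
Second burn Δv₂ = |v₂ − v_a| = 5.761 km/s.
Total Δv = Δv₁ + Δv₂ = 14.85 km/s.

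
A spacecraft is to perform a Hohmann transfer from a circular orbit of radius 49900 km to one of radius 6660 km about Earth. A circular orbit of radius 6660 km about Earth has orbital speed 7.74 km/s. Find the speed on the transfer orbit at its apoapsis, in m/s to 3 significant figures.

From the circular-orbit relation v² = μ/r at r = 6660 km: μ = v²r = (7.74)² × 6660 = 3.98985×10^5 km³/s².
Semi-major axis of the transfer orbit: a_t = (49900 + 6660)/2 = 28280 km.
At apoapsis, r = 49900 km.
Vis-viva: v = √[μ(2/r − 1/a_t)] = √[3.98985×10^5 × (2/49900 − 1/28280)] = 1.372 km/s.

v = 1370 m/s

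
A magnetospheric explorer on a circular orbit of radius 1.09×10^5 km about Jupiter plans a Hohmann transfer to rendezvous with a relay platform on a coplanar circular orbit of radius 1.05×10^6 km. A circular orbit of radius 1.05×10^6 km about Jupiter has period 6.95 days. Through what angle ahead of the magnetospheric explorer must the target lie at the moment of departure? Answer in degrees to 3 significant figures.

φ = 106°

From Kepler's third law T² = 4π²r³/μ at r = 1.05×10^6 km, T = 6.95 days = 6.95 × 86400 s = 6.0048×10^5 s: μ = 4π²r³/T² = 1.26745×10^8 km³/s².
Transfer-ellipse semi-major axis a_t = (r₁ + r₂)/2 = (1.090×10^5 + 1.050×10^6)/2 = 5.795×10^5 km.
The half-period of the transfer ellipse is t = π√(a_t³/μ) = 1.231×10^5 s.
Target angular speed ω₂ = √(μ/r₂³) = 1.046×10^-5 rad/s.
Angle swept by the target during transfer: ω₂·t = 1.288 rad = 73.80°.
The magnetospheric explorer traverses 180° on the transfer ellipse, so the target must lead by 180° − 73.80° = 106°.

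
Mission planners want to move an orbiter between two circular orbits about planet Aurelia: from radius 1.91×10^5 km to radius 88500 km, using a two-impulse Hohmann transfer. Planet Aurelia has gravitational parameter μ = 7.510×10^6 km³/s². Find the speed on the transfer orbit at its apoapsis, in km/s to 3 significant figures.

v = 4.99 km/s

The Hohmann ellipse has a_t = (r₁ + r₂)/2 = 1.3975×10^5 km.
At apoapsis, r = 1.910×10^5 km.
Applying v² = μ(2/r − 1/a_t): v = 4.990 km/s.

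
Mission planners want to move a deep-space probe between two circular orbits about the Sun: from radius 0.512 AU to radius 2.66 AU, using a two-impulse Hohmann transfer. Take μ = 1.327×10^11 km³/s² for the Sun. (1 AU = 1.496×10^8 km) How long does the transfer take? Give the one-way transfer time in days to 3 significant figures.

In km: r₁ = 0.512 × 1.496×10^8 = 7.65952×10^7 km; r₂ = 2.66 × 1.496×10^8 = 3.97936×10^8 km.
Transfer-ellipse semi-major axis a_t = (r₁ + r₂)/2 = (7.65952×10^7 + 3.97936×10^8)/2 = 2.372656×10^8 km.
Half the transfer-orbit period gives t = π√(a_t³/μ) = 3.152×10^7 s.
Converting: 3.152×10^7 s ÷ 86400 s/day = 365 days.

t = 365 days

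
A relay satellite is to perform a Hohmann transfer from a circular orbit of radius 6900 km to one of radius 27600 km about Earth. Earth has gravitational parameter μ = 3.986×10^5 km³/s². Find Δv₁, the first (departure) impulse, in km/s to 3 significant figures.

Δv₁ = 2.01 km/s

Semi-major axis of the transfer orbit: a_t = (6900 + 27600)/2 = 17250 km.
On the circular orbit at r = 6900 km, v_c = √(μ/r) = 7.601 km/s.
Vis-viva on the transfer ellipse at r = 6900 km gives v_t = √[μ(2/r − 1/a_t)] = 9.614 km/s.
Δv₁ = |v_t − v_c| = |9.614 − 7.601| = 2.013 km/s.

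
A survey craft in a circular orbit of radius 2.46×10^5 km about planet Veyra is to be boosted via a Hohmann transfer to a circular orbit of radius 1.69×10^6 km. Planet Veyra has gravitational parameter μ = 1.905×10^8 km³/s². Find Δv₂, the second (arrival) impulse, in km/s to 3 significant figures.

Transfer-ellipse semi-major axis a_t = (r₁ + r₂)/2 = (2.460×10^5 + 1.690×10^6)/2 = 9.680×10^5 km.
On the circular orbit at r = 1.690×10^6 km, v_c = √(μ/r) = 10.617 km/s.
Transfer-orbit speed at the same r (vis-viva, a = a_t): v_t = √[μ(2/r − 1/a_t)] = 5.3522 km/s.
Δv₂ = |v_t − v_c| = |5.3522 − 10.617| = 5.265 km/s.

Δv₂ = 5.26 km/s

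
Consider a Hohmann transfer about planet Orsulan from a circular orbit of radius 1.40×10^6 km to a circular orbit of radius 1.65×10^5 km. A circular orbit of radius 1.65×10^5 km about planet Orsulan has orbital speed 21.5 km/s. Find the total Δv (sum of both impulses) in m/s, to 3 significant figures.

Δv = 11200 m/s

From the circular-orbit relation v² = μ/r at r = 1.65×10^5 km: μ = v²r = (21.5)² × 1.65×10^5 = 7.62712×10^7 km³/s².
The Hohmann ellipse has a_t = (r₁ + r₂)/2 = 7.825×10^5 km.
Circular speed at r₁: v₁ = √(μ/r₁) = √(7.62712×10^7/1.400×10^6) = 7.381 km/s.
Transfer-orbit speed at r₁ (v² = μ(2/r − 1/a)): v_a = √[μ(2/r₁ − 1/a_t)] = 3.389 km/s.
First burn Δv₁ = |v_a − v₁| = 3.992 km/s.
Circular speed at r₂: v₂ = √(μ/r₂) = 21.500 km/s.
Transfer-orbit speed at r₂: v_p = √[μ(2/r₂ − 1/a_t)] = 28.758 km/s.
Second burn Δv₂ = |v₂ − v_p| = 7.258 km/s.
Total Δv = Δv₁ + Δv₂ = 11.25 km/s.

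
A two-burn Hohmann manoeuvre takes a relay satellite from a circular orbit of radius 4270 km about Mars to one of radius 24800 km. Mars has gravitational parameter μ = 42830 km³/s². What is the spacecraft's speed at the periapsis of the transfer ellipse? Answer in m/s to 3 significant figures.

v = 4140 m/s

Transfer-ellipse semi-major axis a_t = (r₁ + r₂)/2 = (4270 + 24800)/2 = 14535 km.
The periapsis of the transfer ellipse is at r = 4270 km.
From the vis-viva equation, v = √[μ(2/r − 1/a_t)] = 4.137 km/s.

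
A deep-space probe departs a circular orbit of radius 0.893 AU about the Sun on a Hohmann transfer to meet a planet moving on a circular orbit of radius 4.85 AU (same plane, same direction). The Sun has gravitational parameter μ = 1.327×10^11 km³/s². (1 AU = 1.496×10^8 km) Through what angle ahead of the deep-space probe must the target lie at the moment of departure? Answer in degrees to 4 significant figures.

In km: r₁ = 0.893 × 1.496×10^8 = 1.335928×10^8 km; r₂ = 4.85 × 1.496×10^8 = 7.2556×10^8 km.
The Hohmann ellipse has a_t = (r₁ + r₂)/2 = 4.295764×10^8 km.
Transfer time t = π√(a_t³/μ) = 7.678×10^7 s.
The target's mean motion on its circular orbit is ω₂ = √(μ/r₂³) = 1.864×10^-8 rad/s.
Angle swept by the target during transfer: ω₂·t = 1.4312 rad = 82.00°.
Arrival is 180° from departure on the ellipse, so φ = 180° − 82.00° = 98.00°.

φ = 98.00°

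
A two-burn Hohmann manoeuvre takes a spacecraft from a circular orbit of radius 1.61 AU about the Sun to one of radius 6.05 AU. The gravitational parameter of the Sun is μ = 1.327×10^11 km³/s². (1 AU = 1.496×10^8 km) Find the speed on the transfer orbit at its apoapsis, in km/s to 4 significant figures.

In km: r₁ = 1.61 × 1.496×10^8 = 2.40856×10^8 km; r₂ = 6.05 × 1.496×10^8 = 9.0508×10^8 km.
Semi-major axis of the transfer orbit: a_t = (2.40856×10^8 + 9.0508×10^8)/2 = 5.72968×10^8 km.
The apoapsis of the transfer ellipse is at r = 9.0508×10^8 km.
Applying v² = μ(2/r − 1/a_t): v = 7.851 km/s.

v = 7.851 km/s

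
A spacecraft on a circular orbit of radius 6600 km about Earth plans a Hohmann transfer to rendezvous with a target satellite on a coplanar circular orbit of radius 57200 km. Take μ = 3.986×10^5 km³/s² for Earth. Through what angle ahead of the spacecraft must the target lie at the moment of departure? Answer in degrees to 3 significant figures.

Semi-major axis of the transfer orbit: a_t = (6600 + 57200)/2 = 31900 km.
The half-period of the transfer ellipse is t = π√(a_t³/μ) = 28350 s.
Target angular speed ω₂ = √(μ/r₂³) = 4.615×10^-5 rad/s.
Angle swept by the target during transfer: ω₂·t = 1.3084 rad = 74.97°.
Arrival is 180° from departure on the ellipse, so φ = 180° − 74.97° = 105°.

φ = 105°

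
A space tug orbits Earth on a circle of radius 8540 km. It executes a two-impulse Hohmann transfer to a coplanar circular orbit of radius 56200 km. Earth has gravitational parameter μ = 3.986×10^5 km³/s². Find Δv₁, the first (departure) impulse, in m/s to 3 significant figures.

Δv₁ = 2170 m/s

Semi-major axis of the transfer orbit: a_t = (8540 + 56200)/2 = 32370 km.
Circular speed at r = 8540 km: v_c = √(μ/r) = 6.832 km/s.
Vis-viva on the transfer ellipse at r = 8540 km gives v_t = √[μ(2/r − 1/a_t)] = 9.002 km/s.
Δv₁ = |v_t − v_c| = |9.002 − 6.832| = 2.170 km/s.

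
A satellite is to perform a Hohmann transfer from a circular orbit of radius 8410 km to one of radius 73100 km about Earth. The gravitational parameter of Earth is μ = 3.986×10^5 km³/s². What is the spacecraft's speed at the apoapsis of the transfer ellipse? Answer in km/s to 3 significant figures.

v = 1.06 km/s

Semi-major axis of the transfer orbit: a_t = (8410 + 73100)/2 = 40755 km.
At apoapsis, r = 73100 km.
From the vis-viva equation, v = √[μ(2/r − 1/a_t)] = 1.061 km/s.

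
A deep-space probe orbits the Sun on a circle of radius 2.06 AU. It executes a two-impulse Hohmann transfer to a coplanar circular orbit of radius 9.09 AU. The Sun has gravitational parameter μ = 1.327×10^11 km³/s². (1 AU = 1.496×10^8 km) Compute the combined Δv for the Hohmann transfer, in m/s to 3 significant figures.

In km: r₁ = 2.06 × 1.496×10^8 = 3.08176×10^8 km; r₂ = 9.09 × 1.496×10^8 = 1.359864×10^9 km.
Semi-major axis of the transfer orbit: a_t = (3.08176×10^8 + 1.359864×10^9)/2 = 8.3402×10^8 km.
Circular speed at r₁: v₁ = √(μ/r₁) = √(1.327×10^11/3.08176×10^8) = 20.751 km/s.
Transfer-orbit speed at r₁ (vis-viva equation): v_p = √[μ(2/r₁ − 1/a_t)] = 26.497 km/s.
First burn Δv₁ = |v_p − v₁| = 5.746 km/s.
Circular speed at r₂: v₂ = √(μ/r₂) = 9.8784 km/s.
Transfer-orbit speed at r₂: v_a = √[μ(2/r₂ − 1/a_t)] = 6.0048 km/s.
Second burn Δv₂ = |v₂ − v_a| = 3.874 km/s.
Total Δv = Δv₁ + Δv₂ = 9.620 km/s.

Δv = 9620 m/s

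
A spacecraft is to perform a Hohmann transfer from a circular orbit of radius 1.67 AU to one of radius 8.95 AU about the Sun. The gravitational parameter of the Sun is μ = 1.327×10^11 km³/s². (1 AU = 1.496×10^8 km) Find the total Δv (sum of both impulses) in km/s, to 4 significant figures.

Δv = 11.25 km/s

In km: r₁ = 1.67 × 1.496×10^8 = 2.49832×10^8 km; r₂ = 8.95 × 1.496×10^8 = 1.33892×10^9 km.
Transfer-ellipse semi-major axis a_t = (r₁ + r₂)/2 = (2.49832×10^8 + 1.33892×10^9)/2 = 7.94376×10^8 km.
At r₁ the circular-orbit speed is v₁ = √(μ/r₁) = 23.047 km/s.
Transfer-orbit speed at r₁ (v² = μ(2/r − 1/a)): v_p = √[μ(2/r₁ − 1/a_t)] = 29.921 km/s.
First burn Δv₁ = |v_p − v₁| = 6.874 km/s.
At r₂, v₂ = √(μ/r₂) = 9.955 km/s.
Transfer-orbit speed at r₂: v_a = √[μ(2/r₂ − 1/a_t)] = 5.583 km/s.
Second burn Δv₂ = |v₂ − v_a| = 4.372 km/s.
Total Δv = Δv₁ + Δv₂ = 11.25 km/s.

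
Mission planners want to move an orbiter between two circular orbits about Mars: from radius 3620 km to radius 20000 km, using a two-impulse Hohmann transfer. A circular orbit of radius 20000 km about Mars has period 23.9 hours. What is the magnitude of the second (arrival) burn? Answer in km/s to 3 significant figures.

Δv₂ = 0.652 km/s

From Kepler's third law T² = 4π²r³/μ at r = 20000 km, T = 23.9 hours = 23.9 × 3600 s = 86040 s: μ = 4π²r³/T² = 42662.8 km³/s².
Transfer-ellipse semi-major axis a_t = (r₁ + r₂)/2 = (3620 + 20000)/2 = 11810 km.
On the circular orbit at r = 20000 km, v_c = √(μ/r) = 1.4605 km/s.
Vis-viva on the transfer ellipse at r = 20000 km gives v_t = √[μ(2/r − 1/a_t)] = 0.80861 km/s.
Δv₂ = |v_t − v_c| = |0.80861 − 1.4605| = 0.6519 km/s.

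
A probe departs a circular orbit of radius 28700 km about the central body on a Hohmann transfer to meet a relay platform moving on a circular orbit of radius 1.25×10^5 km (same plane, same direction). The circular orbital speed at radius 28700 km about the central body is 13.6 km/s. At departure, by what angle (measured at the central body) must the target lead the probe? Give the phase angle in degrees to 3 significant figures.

φ = 93.2°

From the circular-orbit relation v² = μ/r at r = 28700 km: μ = v²r = (13.6)² × 28700 = 5.30835×10^6 km³/s².
The Hohmann ellipse has a_t = (r₁ + r₂)/2 = 76850 km.
Transfer time t = π√(a_t³/μ) = 29050 s.
Target angular speed ω₂ = √(μ/r₂³) = 5.213×10^-5 rad/s.
Angle swept by the target during transfer: ω₂·t = 1.5144 rad = 86.77°.
Arrival is 180° from departure on the ellipse, so φ = 180° − 86.77° = 93.2°.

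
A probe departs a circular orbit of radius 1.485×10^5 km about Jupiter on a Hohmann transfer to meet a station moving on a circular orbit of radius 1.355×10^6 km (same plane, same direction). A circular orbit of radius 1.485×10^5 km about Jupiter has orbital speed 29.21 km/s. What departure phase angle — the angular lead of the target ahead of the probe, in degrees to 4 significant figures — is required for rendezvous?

φ = 105.6°

From the circular-orbit relation v² = μ/r at r = 1.485×10^5 km: μ = v²r = (29.21)² × 1.485×10^5 = 1.26704×10^8 km³/s².
Transfer-ellipse semi-major axis a_t = (r₁ + r₂)/2 = (1.485×10^5 + 1.355×10^6)/2 = 7.5175×10^5 km.
The half-period of the transfer ellipse is t = π√(a_t³/μ) = 1.819×10^5 s.
Target angular speed ω₂ = √(μ/r₂³) = 7.137×10^-6 rad/s.
Angle swept by the target during transfer: ω₂·t = 1.2982 rad = 74.38°.
Arrival is 180° from departure on the ellipse, so φ = 180° − 74.38° = 105.6°.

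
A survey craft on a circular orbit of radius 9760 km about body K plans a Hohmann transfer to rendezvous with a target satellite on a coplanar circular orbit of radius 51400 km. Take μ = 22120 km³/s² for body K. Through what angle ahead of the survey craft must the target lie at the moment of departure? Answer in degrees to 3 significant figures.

Transfer-ellipse semi-major axis a_t = (r₁ + r₂)/2 = (9760 + 51400)/2 = 30580 km.
The half-period of the transfer ellipse is t = π√(a_t³/μ) = 1.1296×10^5 s.
The target's mean motion on its circular orbit is ω₂ = √(μ/r₂³) = 1.2763×10^-5 rad/s.
Angle swept by the target during transfer: ω₂·t = 1.4417 rad = 82.60°.
The survey craft traverses 180° on the transfer ellipse, so the target must lead by 180° − 82.60° = 97.4°.

φ = 97.4°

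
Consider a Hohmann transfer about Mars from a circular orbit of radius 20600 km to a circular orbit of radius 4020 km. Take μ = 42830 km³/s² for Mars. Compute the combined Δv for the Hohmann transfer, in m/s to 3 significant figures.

Semi-major axis of the transfer orbit: a_t = (20600 + 4020)/2 = 12310 km.
At r₁ the circular-orbit speed is v₁ = √(μ/r₁) = 1.4419 km/s.
Transfer-orbit speed at r₁ (vis-viva): v_a = √[μ(2/r₁ − 1/a_t)] = 0.82399 km/s.
First burn Δv₁ = |v_a − v₁| = 0.6179 km/s.
At r₂, v₂ = √(μ/r₂) = 3.2641 km/s.
Transfer-orbit speed at r₂: v_p = √[μ(2/r₂ − 1/a_t)] = 4.2225 km/s.
Second burn Δv₂ = |v₂ − v_p| = 0.9584 km/s.
Δv = Δv₁ + Δv₂ = 0.6179 + 0.9584 = 1.576 km/s.

Δv = 1580 m/s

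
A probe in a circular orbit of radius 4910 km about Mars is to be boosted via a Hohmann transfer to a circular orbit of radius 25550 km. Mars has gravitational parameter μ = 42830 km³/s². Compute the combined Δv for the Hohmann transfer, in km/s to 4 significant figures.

Δv = 1.432 km/s

Transfer-ellipse semi-major axis a_t = (r₁ + r₂)/2 = (4910 + 25550)/2 = 15230 km.
At r₁ the circular-orbit speed is v₁ = √(μ/r₁) = 2.953475 km/s.
Transfer-orbit speed at r₁ (vis-viva equation): v_p = √[μ(2/r₁ − 1/a_t)] = 3.825417 km/s.
First burn Δv₁ = |v_p − v₁| = 0.87194 km/s.
At r₂, v₂ = √(μ/r₂) = 1.29473 km/s.
Transfer-orbit speed at r₂: v_a = √[μ(2/r₂ − 1/a_t)] = 0.735139 km/s.
Second burn Δv₂ = |v₂ − v_a| = 0.55959 km/s.
Δv = Δv₁ + Δv₂ = 0.87194 + 0.55959 = 1.432 km/s.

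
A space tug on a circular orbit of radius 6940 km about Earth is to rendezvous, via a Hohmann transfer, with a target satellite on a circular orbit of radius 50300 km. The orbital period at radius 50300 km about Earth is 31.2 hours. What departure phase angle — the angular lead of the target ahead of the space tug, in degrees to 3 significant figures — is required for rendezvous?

From Kepler's third law T² = 4π²r³/μ at r = 50300 km, T = 31.2 hours = 31.2 × 3600 s = 1.1232×10^5 s: μ = 4π²r³/T² = 3.98244×10^5 km³/s².
Semi-major axis of the transfer orbit: a_t = (6940 + 50300)/2 = 28620 km.
The half-period of the transfer ellipse is t = π√(a_t³/μ) = 24103 s.
Target angular speed ω₂ = √(μ/r₂³) = 5.5940×10^-5 rad/s.
Angle swept by the target during transfer: ω₂·t = 1.3483 rad = 77.25°.
The space tug traverses 180° on the transfer ellipse, so the target must lead by 180° − 77.25° = 103°.

φ = 103°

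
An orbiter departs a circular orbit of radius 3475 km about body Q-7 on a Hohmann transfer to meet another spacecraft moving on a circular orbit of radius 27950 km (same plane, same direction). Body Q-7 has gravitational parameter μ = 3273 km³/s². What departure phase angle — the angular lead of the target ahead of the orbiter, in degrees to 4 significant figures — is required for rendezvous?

φ = 104.1°

The Hohmann ellipse has a_t = (r₁ + r₂)/2 = 15712.5 km.
Transfer time t = π√(a_t³/μ) = 1.08155×10^5 s.
The target's mean motion on its circular orbit is ω₂ = √(μ/r₂³) = 1.22434×10^-5 rad/s.
Angle swept by the target during transfer: ω₂·t = 1.3242 rad = 75.87°.
The orbiter traverses 180° on the transfer ellipse, so the target must lead by 180° − 75.87° = 104.1°.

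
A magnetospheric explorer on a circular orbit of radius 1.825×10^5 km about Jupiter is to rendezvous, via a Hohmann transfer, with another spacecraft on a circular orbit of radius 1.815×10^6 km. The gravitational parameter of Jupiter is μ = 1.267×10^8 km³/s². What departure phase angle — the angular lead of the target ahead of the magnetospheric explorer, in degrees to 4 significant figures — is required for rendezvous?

φ = 106.5°

Transfer-ellipse semi-major axis a_t = (r₁ + r₂)/2 = (1.825×10^5 + 1.815×10^6)/2 = 9.9875×10^5 km.
Transfer time t = π√(a_t³/μ) = 2.786×10^5 s.
Target angular speed ω₂ = √(μ/r₂³) = 4.603×10^-6 rad/s.
Angle swept by the target during transfer: ω₂·t = 1.2824 rad = 73.48°.
Arrival is 180° from departure on the ellipse, so φ = 180° − 73.48° = 106.5°.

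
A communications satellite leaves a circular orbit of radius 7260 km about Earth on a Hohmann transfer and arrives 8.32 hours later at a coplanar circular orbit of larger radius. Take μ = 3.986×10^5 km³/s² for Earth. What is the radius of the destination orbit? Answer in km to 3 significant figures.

r₂ = 58900 km

Transfer time t = 8.32 hours = 29952 s, and t = π√(a_t³/μ).
So a_t = (μ t²/π²)^(1/3) = (3.986×10^5 × (29952)² / π²)^(1/3) = 33090 km.
Since a_t = (r₁ + r₂)/2, r₂ = 2a_t − r₁ = 2×33090 − 7260 = 58920 km.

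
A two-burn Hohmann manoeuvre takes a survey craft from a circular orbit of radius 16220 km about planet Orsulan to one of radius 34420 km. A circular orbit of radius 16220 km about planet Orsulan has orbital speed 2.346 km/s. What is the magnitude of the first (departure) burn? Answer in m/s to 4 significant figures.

From the circular-orbit relation v² = μ/r at r = 16220 km: μ = v²r = (2.346)² × 16220 = 89270.3 km³/s².
Transfer-ellipse semi-major axis a_t = (r₁ + r₂)/2 = (16220 + 34420)/2 = 25320 km.
On the circular orbit at r = 16220 km, v_c = √(μ/r) = 2.3460 km/s.
Transfer-orbit speed at the same r (vis-viva, a = a_t): v_t = √[μ(2/r − 1/a_t)] = 2.7353 km/s.
Δv₁ = |v_t − v_c| = |2.7353 − 2.3460| = 0.3893 km/s.

Δv₁ = 389.3 m/s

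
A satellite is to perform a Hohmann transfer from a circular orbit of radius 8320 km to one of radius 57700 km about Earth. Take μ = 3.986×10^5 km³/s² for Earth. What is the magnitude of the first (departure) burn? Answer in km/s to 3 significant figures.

Δv₁ = 2.23 km/s

Semi-major axis of the transfer orbit: a_t = (8320 + 57700)/2 = 33010 km.
Circular speed at r = 8320 km: v_c = √(μ/r) = 6.922 km/s.
Vis-viva on the transfer ellipse at r = 8320 km gives v_t = √[μ(2/r − 1/a_t)] = 9.151 km/s.
Δv₁ = |v_t − v_c| = |9.151 − 6.922| = 2.229 km/s.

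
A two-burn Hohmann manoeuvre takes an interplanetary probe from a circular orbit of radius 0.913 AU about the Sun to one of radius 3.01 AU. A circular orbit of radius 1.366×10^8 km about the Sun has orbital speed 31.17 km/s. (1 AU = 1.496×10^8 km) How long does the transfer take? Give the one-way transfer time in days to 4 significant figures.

From the circular-orbit relation v² = μ/r at r = 1.366×10^8 km: μ = v²r = (31.17)² × 1.366×10^8 = 1.32716×10^11 km³/s².
In km: r₁ = 0.913 × 1.496×10^8 = 1.365848×10^8 km; r₂ = 3.01 × 1.496×10^8 = 4.50296×10^8 km.
Transfer-ellipse semi-major axis a_t = (r₁ + r₂)/2 = (1.365848×10^8 + 4.50296×10^8)/2 = 2.934404×10^8 km.
Transfer time t = π√(a_t³/μ) = π√((2.934404×10^8)³ / 1.32716×10^11) = 4.335×10^7 s.
Converting: 4.335×10^7 s ÷ 86400 s/day = 501.7 days.

t = 501.7 days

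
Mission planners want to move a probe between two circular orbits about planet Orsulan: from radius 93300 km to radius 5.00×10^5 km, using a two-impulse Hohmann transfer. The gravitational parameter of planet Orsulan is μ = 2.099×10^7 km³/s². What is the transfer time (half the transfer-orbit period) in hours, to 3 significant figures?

t = 30.8 hours

The Hohmann ellipse has a_t = (r₁ + r₂)/2 = 2.9665×10^5 km.
By Kepler's third law the transfer-orbit period is T = 2π√(a_t³/μ), so t = T/2 = 1.108×10^5 s.
Converting: 1.108×10^5 s ÷ 3600 s/hour = 30.8 hours.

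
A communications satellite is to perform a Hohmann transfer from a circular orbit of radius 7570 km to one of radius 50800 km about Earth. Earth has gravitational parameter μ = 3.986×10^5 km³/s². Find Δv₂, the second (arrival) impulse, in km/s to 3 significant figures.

Transfer-ellipse semi-major axis a_t = (r₁ + r₂)/2 = (7570 + 50800)/2 = 29185 km.
On the circular orbit at r = 50800 km, v_c = √(μ/r) = 2.8012 km/s.
Transfer-orbit speed at the same r (vis-viva, a = a_t): v_t = √[μ(2/r − 1/a_t)] = 1.4266 km/s.
Δv₂ = |v_t − v_c| = |1.4266 − 2.8012| = 1.375 km/s.

Δv₂ = 1.37 km/s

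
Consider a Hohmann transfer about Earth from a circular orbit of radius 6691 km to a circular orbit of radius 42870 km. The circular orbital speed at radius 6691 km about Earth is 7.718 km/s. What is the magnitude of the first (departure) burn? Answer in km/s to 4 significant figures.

Δv₁ = 2.433 km/s

From the circular-orbit relation v² = μ/r at r = 6691 km: μ = v²r = (7.718)² × 6691 = 3.98566×10^5 km³/s².
The Hohmann ellipse has a_t = (r₁ + r₂)/2 = 24780.5 km.
Circular speed at r = 6691 km: v_c = √(μ/r) = 7.7180 km/s.
Vis-viva on the transfer ellipse at r = 6691 km gives v_t = √[μ(2/r − 1/a_t)] = 10.151 km/s.
Δv₁ = |v_t − v_c| = |10.151 − 7.7180| = 2.433 km/s.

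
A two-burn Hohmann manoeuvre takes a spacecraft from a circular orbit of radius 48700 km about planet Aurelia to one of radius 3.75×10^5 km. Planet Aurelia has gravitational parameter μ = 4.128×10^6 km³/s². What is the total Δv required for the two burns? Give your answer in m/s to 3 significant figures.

Transfer-ellipse semi-major axis a_t = (r₁ + r₂)/2 = (48700 + 3.750×10^5)/2 = 2.1185×10^5 km.
At r₁ the circular-orbit speed is v₁ = √(μ/r₁) = 9.206729 km/s.
On the transfer ellipse at r₁, v² = μ(2/r − 1/a) gives v_p = √[μ(2/r₁ − 1/a_t)] = 12.24917 km/s.
First burn Δv₁ = |v_p − v₁| = 3.04244 km/s.
Circular speed at r₂: v₂ = √(μ/r₂) = 3.31783 km/s.
Transfer-orbit speed at r₂: v_a = √[μ(2/r₂ − 1/a_t)] = 1.59076 km/s.
Second burn Δv₂ = |v₂ − v_a| = 1.72707 km/s.
Δv = Δv₁ + Δv₂ = 3.04244 + 1.72707 = 4.770 km/s.

Δv = 4770 m/s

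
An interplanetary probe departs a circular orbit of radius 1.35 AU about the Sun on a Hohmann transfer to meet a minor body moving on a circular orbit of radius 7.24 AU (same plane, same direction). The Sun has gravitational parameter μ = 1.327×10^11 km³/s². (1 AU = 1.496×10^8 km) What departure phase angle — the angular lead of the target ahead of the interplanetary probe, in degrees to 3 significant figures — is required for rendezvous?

φ = 97.8°

In km: r₁ = 1.35 × 1.496×10^8 = 2.0196×10^8 km; r₂ = 7.24 × 1.496×10^8 = 1.083104×10^9 km.
The Hohmann ellipse has a_t = (r₁ + r₂)/2 = 6.42532×10^8 km.
Transfer time t = π√(a_t³/μ) = 1.40461×10^8 s.
Target angular speed ω₂ = √(μ/r₂³) = 1.02195×10^-8 rad/s.
Angle swept by the target during transfer: ω₂·t = 1.4354 rad = 82.24°.
Arrival is 180° from departure on the ellipse, so φ = 180° − 82.24° = 97.8°.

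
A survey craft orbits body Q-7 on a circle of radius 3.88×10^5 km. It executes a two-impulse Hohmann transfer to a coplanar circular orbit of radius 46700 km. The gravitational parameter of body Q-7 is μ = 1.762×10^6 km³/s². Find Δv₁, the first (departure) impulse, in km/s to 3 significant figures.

Transfer-ellipse semi-major axis a_t = (r₁ + r₂)/2 = (3.880×10^5 + 46700)/2 = 2.1735×10^5 km.
Circular speed at r = 3.880×10^5 km: v_c = √(μ/r) = 2.131 km/s.
Transfer-orbit speed at the same r (vis-viva, a = a_t): v_t = √[μ(2/r − 1/a_t)] = 0.9878 km/s.
Δv₁ = |v_t − v_c| = |0.9878 − 2.131| = 1.143 km/s.

Δv₁ = 1.14 km/s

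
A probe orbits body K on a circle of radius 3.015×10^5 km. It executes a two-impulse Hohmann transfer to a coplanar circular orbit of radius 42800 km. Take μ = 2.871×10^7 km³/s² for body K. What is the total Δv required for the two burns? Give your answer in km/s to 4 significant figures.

Transfer-ellipse semi-major axis a_t = (r₁ + r₂)/2 = (3.015×10^5 + 42800)/2 = 1.7215×10^5 km.
Circular speed at r₁: v₁ = √(μ/r₁) = √(2.871×10^7/3.015×10^5) = 9.7583 km/s.
On the transfer ellipse at r₁, v² = μ(2/r − 1/a) gives v_a = √[μ(2/r₁ − 1/a_t)] = 4.8657 km/s.
First burn Δv₁ = |v_a − v₁| = 4.893 km/s.
At r₂, v₂ = √(μ/r₂) = 25.900 km/s.
Transfer-orbit speed at r₂: v_p = √[μ(2/r₂ − 1/a_t)] = 34.276 km/s.
Second burn Δv₂ = |v₂ − v_p| = 8.376 km/s.
Δv = Δv₁ + Δv₂ = 4.893 + 8.376 = 13.27 km/s.

Δv = 13.27 km/s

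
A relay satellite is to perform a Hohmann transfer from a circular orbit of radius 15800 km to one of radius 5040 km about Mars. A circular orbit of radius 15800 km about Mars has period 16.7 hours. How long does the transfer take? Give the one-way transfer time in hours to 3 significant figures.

From Kepler's third law T² = 4π²r³/μ at r = 15800 km, T = 16.7 hours = 16.7 × 3600 s = 60120 s: μ = 4π²r³/T² = 43081.7 km³/s².
Semi-major axis of the transfer orbit: a_t = (15800 + 5040)/2 = 10420 km.
By Kepler's third law the transfer-orbit period is T = 2π√(a_t³/μ), so t = T/2 = 16100 s.
Converting: 16100 s ÷ 3600 s/hour = 4.47 hours.

t = 4.47 hours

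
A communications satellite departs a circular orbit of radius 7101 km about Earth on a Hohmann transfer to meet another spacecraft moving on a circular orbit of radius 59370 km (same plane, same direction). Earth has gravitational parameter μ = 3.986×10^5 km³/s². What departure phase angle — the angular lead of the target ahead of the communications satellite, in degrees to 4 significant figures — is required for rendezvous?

Semi-major axis of the transfer orbit: a_t = (7101 + 59370)/2 = 33235.5 km.
The half-period of the transfer ellipse is t = π√(a_t³/μ) = 30150 s.
The target's mean motion on its circular orbit is ω₂ = √(μ/r₂³) = 4.3643×10^-5 rad/s.
Angle swept by the target during transfer: ω₂·t = 1.3158 rad = 75.39°.
The communications satellite traverses 180° on the transfer ellipse, so the target must lead by 180° − 75.39° = 104.6°.

φ = 104.6°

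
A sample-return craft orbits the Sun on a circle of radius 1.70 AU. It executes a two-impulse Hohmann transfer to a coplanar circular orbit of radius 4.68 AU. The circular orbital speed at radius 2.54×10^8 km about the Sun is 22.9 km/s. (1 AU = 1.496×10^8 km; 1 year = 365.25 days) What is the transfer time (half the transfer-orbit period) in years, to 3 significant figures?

From the circular-orbit relation v² = μ/r at r = 2.54×10^8 km: μ = v²r = (22.9)² × 2.54×10^8 = 1.33200×10^11 km³/s².
In km: r₁ = 1.70 × 1.496×10^8 = 2.5432×10^8 km; r₂ = 4.68 × 1.496×10^8 = 7.00128×10^8 km.
Semi-major axis of the transfer orbit: a_t = (2.5432×10^8 + 7.00128×10^8)/2 = 4.77224×10^8 km.
Transfer time t = π√(a_t³/μ) = π√((4.77224×10^8)³ / 1.33200×10^11) = 8.974×10^7 s.
Converting: 8.974×10^7 s ÷ 3.15576×10^7 s/year (365.25 × 86400) = 2.84 years.

t = 2.84 years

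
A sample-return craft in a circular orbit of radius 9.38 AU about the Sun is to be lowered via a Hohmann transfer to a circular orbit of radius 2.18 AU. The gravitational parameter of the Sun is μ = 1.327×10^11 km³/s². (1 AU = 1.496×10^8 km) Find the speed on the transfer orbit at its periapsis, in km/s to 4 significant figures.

v = 25.70 km/s

In km: r₁ = 9.38 × 1.496×10^8 = 1.403248×10^9 km; r₂ = 2.18 × 1.496×10^8 = 3.26128×10^8 km.
Semi-major axis of the transfer orbit: a_t = (1.403248×10^9 + 3.26128×10^8)/2 = 8.64688×10^8 km.
The periapsis of the transfer ellipse is at r = 3.26128×10^8 km.
Vis-viva: v = √[μ(2/r − 1/a_t)] = √[1.327×10^11 × (2/3.26128×10^8 − 1/8.64688×10^8)] = 25.70 km/s.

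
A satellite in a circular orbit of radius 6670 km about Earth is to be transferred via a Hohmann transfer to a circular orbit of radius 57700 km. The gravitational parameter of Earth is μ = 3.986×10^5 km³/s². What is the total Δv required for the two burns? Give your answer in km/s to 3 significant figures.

Transfer-ellipse semi-major axis a_t = (r₁ + r₂)/2 = (6670 + 57700)/2 = 32185 km.
Circular speed at r₁: v₁ = √(μ/r₁) = √(3.986×10^5/6670) = 7.730 km/s.
Transfer-orbit speed at r₁ (vis-viva equation): v_p = √[μ(2/r₁ − 1/a_t)] = 10.35 km/s.
First burn Δv₁ = |v_p − v₁| = 2.620 km/s.
At r₂, v₂ = √(μ/r₂) = 2.6283 km/s.
Transfer-orbit speed at r₂: v_a = √[μ(2/r₂ − 1/a_t)] = 1.1965 km/s.
Second burn Δv₂ = |v₂ − v_a| = 1.432 km/s.
Total Δv = Δv₁ + Δv₂ = 4.052 km/s.

Δv = 4.05 km/s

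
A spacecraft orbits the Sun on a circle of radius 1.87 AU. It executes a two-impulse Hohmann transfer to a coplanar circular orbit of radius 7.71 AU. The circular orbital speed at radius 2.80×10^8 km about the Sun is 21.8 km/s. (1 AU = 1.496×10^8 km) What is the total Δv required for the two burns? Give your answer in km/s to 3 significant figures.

From the circular-orbit relation v² = μ/r at r = 2.80×10^8 km: μ = v²r = (21.8)² × 2.80×10^8 = 1.33067×10^11 km³/s².
In km: r₁ = 1.87 × 1.496×10^8 = 2.79752×10^8 km; r₂ = 7.71 × 1.496×10^8 = 1.153416×10^9 km.
Transfer-ellipse semi-major axis a_t = (r₁ + r₂)/2 = (2.79752×10^8 + 1.153416×10^9)/2 = 7.16584×10^8 km.
At r₁ the circular-orbit speed is v₁ = √(μ/r₁) = 21.81 km/s.
On the transfer ellipse at r₁, vis-viva equation gives v_p = √[μ(2/r₁ − 1/a_t)] = 27.67 km/s.
First burn Δv₁ = |v_p − v₁| = 5.860 km/s.
At r₂, v₂ = √(μ/r₂) = 10.741 km/s.
Transfer-orbit speed at r₂: v_a = √[μ(2/r₂ − 1/a_t)] = 6.7111 km/s.
Second burn Δv₂ = |v₂ − v_a| = 4.030 km/s.
Total Δv = Δv₁ + Δv₂ = 9.890 km/s.

Δv = 9.89 km/s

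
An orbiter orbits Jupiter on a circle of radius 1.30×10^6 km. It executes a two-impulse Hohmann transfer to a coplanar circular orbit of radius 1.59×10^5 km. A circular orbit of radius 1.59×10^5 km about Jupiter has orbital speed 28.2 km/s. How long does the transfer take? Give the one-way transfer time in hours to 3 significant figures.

t = 48.4 hours

From the circular-orbit relation v² = μ/r at r = 1.59×10^5 km: μ = v²r = (28.2)² × 1.59×10^5 = 1.26443×10^8 km³/s².
Semi-major axis of the transfer orbit: a_t = (1.300×10^6 + 1.590×10^5)/2 = 7.295×10^5 km.
Half the transfer-orbit period gives t = π√(a_t³/μ) = 1.741×10^5 s.
Converting: 1.741×10^5 s ÷ 3600 s/hour = 48.4 hours.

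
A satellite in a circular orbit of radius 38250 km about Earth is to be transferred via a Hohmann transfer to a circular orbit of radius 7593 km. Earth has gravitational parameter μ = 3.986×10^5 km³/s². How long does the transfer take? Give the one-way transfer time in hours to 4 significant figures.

The Hohmann ellipse has a_t = (r₁ + r₂)/2 = 22921.5 km.
Transfer time t = π√(a_t³/μ) = π√((22921.5)³ / 3.986×10^5) = 17270 s.
Converting: 17270 s ÷ 3600 s/hour = 4.797 hours.

t = 4.797 hours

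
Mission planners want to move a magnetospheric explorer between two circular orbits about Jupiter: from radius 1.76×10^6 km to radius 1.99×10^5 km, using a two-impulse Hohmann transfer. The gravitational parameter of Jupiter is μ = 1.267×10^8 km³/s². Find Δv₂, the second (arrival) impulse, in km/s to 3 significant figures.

Δv₂ = 8.59 km/s

Semi-major axis of the transfer orbit: a_t = (1.760×10^6 + 1.990×10^5)/2 = 9.795×10^5 km.
On the circular orbit at r = 1.990×10^5 km, v_c = √(μ/r) = 25.2326 km/s.
Transfer-orbit speed at the same r (vis-viva, a = a_t): v_t = √[μ(2/r − 1/a_t)] = 33.8233 km/s.
Δv₂ = |v_t − v_c| = |33.8233 − 25.2326| = 8.591 km/s.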